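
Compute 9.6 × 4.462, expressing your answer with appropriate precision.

9.6 × 4.462 = 42.8352
Multiplication/division keeps the fewest significant figures: 9.6 → 2 s.f., 4.462 → 4 s.f.; limit is 2.
Rounded to 2 significant figures: 43.

43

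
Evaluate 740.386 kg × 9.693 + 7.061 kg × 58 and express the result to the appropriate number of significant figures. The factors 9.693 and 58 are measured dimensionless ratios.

740.386 × 9.693 = 7176.561498 → 7177 kg (4 s.f., last digit at the 10^0 place).
7.061 × 58 = 409.538 → 4.1 × 10² kg (2 s.f., last digit at the 10^1 place).
Sum: 7586.099498 kg; keep the coarser place, 10^1.
Result: 7.59 × 10³ kg.

7.59 × 10³ kg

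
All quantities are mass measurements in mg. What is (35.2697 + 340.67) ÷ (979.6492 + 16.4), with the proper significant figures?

35.2697 + 340.67 = 375.9397, limited to 2 d.p. → 5 s.f.; 979.6492 + 16.4 = 996.0492, limited to 1 d.p. → 4 s.f.
Carrying full precision, 375.9397 ÷ 996.0492 = 0.377430853817…; keep min(5, 4) = 4 s.f.
Rounded to 4 significant figures: 0.3774.

0.3774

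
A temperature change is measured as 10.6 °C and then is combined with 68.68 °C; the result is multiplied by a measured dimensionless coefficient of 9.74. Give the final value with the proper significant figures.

772 °C

10.6 °C + 68.68 °C = 79.28 °C; the sum is limited to 1 decimal place (3 s.f.).
Carrying full precision, 79.28 × 9.74 = 772.1872 °C; 9.74 has 3 s.f., so the result keeps min(3, 3) = 3 s.f.
Rounded to 3 significant figures: 772 °C.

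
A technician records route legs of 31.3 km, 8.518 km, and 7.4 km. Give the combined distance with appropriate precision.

31.3 km + 8.518 km + 7.4 km = 47.218 km.
Addition/subtraction keeps the fewest decimal places: 31.3 → 1 decimal place, 8.518 → 3 decimal places, 7.4 → 1 decimal place; limit is 1.
Rounded to 1 decimal place: 47.2 km.

47.2 km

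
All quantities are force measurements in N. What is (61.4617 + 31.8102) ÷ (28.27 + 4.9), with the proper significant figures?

61.4617 + 31.8102 = 93.2719, limited to 4 d.p. → 6 s.f.; 28.27 + 4.9 = 33.17, limited to 1 d.p. → 3 s.f.
Carrying full precision, 93.2719 ÷ 33.17 = 2.81193548387…; keep min(6, 3) = 3 s.f.
Rounded to 3 significant figures: 2.81.

2.81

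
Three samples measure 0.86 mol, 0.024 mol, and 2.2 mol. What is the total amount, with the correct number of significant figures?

0.86 mol + 0.024 mol + 2.2 mol = 3.084 mol.
Addition/subtraction keeps the fewest decimal places: 0.86 → 2 decimal places, 0.024 → 3 decimal places, 2.2 → 1 decimal place; limit is 1.
Rounded to 1 decimal place: 3.1 mol.

3.1 mol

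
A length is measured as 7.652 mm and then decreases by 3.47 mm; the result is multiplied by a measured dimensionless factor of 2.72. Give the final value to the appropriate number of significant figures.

7.652 mm − 3.47 mm = 4.182 mm; the difference is limited to 2 decimal places (3 s.f.).
Carrying full precision, 4.182 × 2.72 = 11.37504 mm; 2.72 has 3 s.f., so the result keeps min(3, 3) = 3 s.f.
Rounded to 3 significant figures: 11.4 mm.

11.4 mm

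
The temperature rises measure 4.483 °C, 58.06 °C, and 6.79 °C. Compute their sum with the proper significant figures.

69.33 °C

4.483 °C + 58.06 °C + 6.79 °C = 69.333 °C.
Addition/subtraction keeps the fewest decimal places: 4.483 → 3 decimal places, 58.06 → 2 decimal places, 6.79 → 2 decimal places; limit is 2.
Rounded to 2 decimal places: 69.33 °C.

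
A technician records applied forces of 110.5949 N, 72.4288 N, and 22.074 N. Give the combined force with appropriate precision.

110.5949 N + 72.4288 N + 22.074 N = 205.0977 N.
Addition/subtraction keeps the fewest decimal places: 110.5949 → 4 decimal places, 72.4288 → 4 decimal places, 22.074 → 3 decimal places; limit is 3.
Rounded to 3 decimal places: 205.098 N.

205.098 N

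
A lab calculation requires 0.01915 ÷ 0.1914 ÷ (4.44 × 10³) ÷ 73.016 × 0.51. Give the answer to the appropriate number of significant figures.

1.6 × 10⁻⁷

0.01915 ÷ 0.1914 ÷ (4.44 × 10³) ÷ 73.016 × 0.51 = 1.57396841591 × 10^-7…
Multiplication/division keeps the fewest significant figures: 0.01915 → 4 s.f., 0.1914 → 4 s.f., 4.44 × 10³ → 3 s.f., 73.016 → 5 s.f., 0.51 → 2 s.f.; limit is 2.
Rounded to 2 significant figures: 1.6 × 10⁻⁷.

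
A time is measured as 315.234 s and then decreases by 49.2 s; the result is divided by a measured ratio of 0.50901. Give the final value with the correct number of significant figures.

315.234 s − 49.2 s = 266.034 s; the difference is limited to 1 decimal place (4 s.f.).
Carrying full precision, 266.034 ÷ 0.50901 = 522.649849708… s; 0.50901 has 5 s.f., so the result keeps min(4, 5) = 4 s.f.
Rounded to 4 significant figures: 522.6 s.

522.6 s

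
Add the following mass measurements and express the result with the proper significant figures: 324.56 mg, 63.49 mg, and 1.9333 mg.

389.98 mg

324.56 mg + 63.49 mg + 1.9333 mg = 389.9833 mg.
Addition/subtraction keeps the fewest decimal places: 324.56 → 2 decimal places, 63.49 → 2 decimal places, 1.9333 → 4 decimal places; limit is 2.
Rounded to 2 decimal places: 389.98 mg.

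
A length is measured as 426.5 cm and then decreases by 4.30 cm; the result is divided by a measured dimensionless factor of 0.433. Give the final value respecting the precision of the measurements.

9.75 × 10^2 cm

426.5 cm − 4.30 cm = 422.20 cm; the difference is limited to 1 decimal place (4 s.f.).
Carrying full precision, 422.20 ÷ 0.433 = 975.057736721… cm; 0.433 has 3 s.f., so the result keeps min(4, 3) = 3 s.f.
Rounded to 3 significant figures: 9.75 × 10^2 cm.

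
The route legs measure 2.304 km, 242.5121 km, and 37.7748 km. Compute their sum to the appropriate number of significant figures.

282.591 km

2.304 km + 242.5121 km + 37.7748 km = 282.5909 km.
Addition/subtraction keeps the fewest decimal places: 2.304 → 3 decimal places, 242.5121 → 4 decimal places, 37.7748 → 4 decimal places; limit is 3.
Rounded to 3 decimal places: 282.591 km.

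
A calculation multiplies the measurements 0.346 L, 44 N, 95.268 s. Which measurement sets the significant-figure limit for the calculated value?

0.346 L → 3 s.f.; 44 N → 2 s.f.; 95.268 s → 5 s.f.
The fewest is 2 significant figures, from 44 N.

44 N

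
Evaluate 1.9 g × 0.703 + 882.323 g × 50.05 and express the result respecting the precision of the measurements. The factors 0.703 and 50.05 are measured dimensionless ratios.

1.9 × 0.703 = 1.3357 → 1.3 g (2 s.f., last digit at the 10^-1 place).
882.323 × 50.05 = 44160.26615 → 4.416 × 10⁴ g (4 s.f., last digit at the 10^1 place).
Sum: 44161.60185 g; keep the coarser place, 10^1.
Result: 4.416 × 10⁴ g.

4.416 × 10⁴ g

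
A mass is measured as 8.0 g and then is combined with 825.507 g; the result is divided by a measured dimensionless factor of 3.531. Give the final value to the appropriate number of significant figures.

8.0 g + 825.507 g = 833.507 g; the sum is limited to 1 decimal place (4 s.f.).
Carrying full precision, 833.507 ÷ 3.531 = 236.054092325… g; 3.531 has 4 s.f., so the result keeps min(4, 4) = 4 s.f.
Rounded to 4 significant figures: 236.1 g.

236.1 g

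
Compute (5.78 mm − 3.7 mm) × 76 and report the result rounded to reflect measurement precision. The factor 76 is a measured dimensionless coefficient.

1.6 × 10^2 mm

5.78 mm − 3.7 mm = 2.08 mm; the difference is limited to 1 decimal place (2 s.f.).
Carrying full precision, 2.08 × 76 = 158.08 mm; 76 has 2 s.f., so the result keeps min(2, 2) = 2 s.f.
Rounded to 2 significant figures: 1.6 × 10^2 mm.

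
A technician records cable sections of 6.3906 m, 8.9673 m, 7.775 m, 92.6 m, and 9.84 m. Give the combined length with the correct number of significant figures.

6.3906 m + 8.9673 m + 7.775 m + 92.6 m + 9.84 m = 125.5729 m.
Addition/subtraction keeps the fewest decimal places: 6.3906 → 4 decimal places, 8.9673 → 4 decimal places, 7.775 → 3 decimal places, 92.6 → 1 decimal place, 9.84 → 2 decimal places; limit is 1.
Rounded to 1 decimal place: 125.6 m.

125.6 m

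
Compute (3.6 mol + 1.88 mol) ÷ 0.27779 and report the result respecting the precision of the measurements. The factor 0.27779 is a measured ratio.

2.0 × 10¹ mol

3.6 mol + 1.88 mol = 5.48 mol; the sum is limited to 1 decimal place (2 s.f.).
Carrying full precision, 5.48 ÷ 0.27779 = 19.7271320062… mol; 0.27779 has 5 s.f., so the result keeps min(2, 5) = 2 s.f.
Rounded to 2 significant figures: 2.0 × 10¹ mol.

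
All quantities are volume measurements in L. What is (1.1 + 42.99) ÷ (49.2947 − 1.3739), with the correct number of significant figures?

1.1 + 42.99 = 44.09, limited to 1 d.p. → 3 s.f.; 49.2947 − 1.3739 = 47.9208, limited to 4 d.p. → 6 s.f.
Carrying full precision, 44.09 ÷ 47.9208 = 0.920059765279…; keep min(3, 6) = 3 s.f.
Rounded to 3 significant figures: 0.920.

0.920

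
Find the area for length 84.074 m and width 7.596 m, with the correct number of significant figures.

area = 84.074 m × 7.596 m = 638.626104 m².
84.074 has 5 significant figures; 7.596 has 4.
Division/multiplication keeps the fewest: 4 significant figures.
Rounded: 638.6 m².

638.6 m²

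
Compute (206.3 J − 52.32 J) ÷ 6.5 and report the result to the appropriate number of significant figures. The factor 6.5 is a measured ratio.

206.3 J − 52.32 J = 153.98 J; the difference is limited to 1 decimal place (4 s.f.).
Carrying full precision, 153.98 ÷ 6.5 = 23.6892307692… J; 6.5 has 2 s.f., so the result keeps min(4, 2) = 2 s.f.
Rounded to 2 significant figures: 24 J.

24 J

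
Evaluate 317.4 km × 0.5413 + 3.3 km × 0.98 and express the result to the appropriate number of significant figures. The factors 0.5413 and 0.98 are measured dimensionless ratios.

317.4 × 0.5413 = 171.80862 → 1.718 × 10² km (4 s.f., last digit at the 10^-1 place).
3.3 × 0.98 = 3.234 → 3.2 km (2 s.f., last digit at the 10^-1 place).
Sum: 175.04262 km; keep the coarser place, 10^-1.
Result: 175.0 km.

175.0 km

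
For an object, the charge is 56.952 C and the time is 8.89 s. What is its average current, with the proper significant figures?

average current = 56.952 C ÷ 8.89 s = 6.4062992126… A.
56.952 has 5 significant figures; 8.89 has 3.
Division/multiplication keeps the fewest: 3 significant figures.
Rounded: 6.41 A.

6.41 A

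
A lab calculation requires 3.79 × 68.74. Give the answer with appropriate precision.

3.79 × 68.74 = 260.5246
Multiplication/division keeps the fewest significant figures: 3.79 → 3 s.f., 68.74 → 4 s.f.; limit is 3.
Rounded to 3 significant figures: 261.

261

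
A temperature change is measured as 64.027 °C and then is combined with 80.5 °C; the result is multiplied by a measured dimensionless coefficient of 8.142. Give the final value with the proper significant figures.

1177 °C

64.027 °C + 80.5 °C = 144.527 °C; the sum is limited to 1 decimal place (4 s.f.).
Carrying full precision, 144.527 × 8.142 = 1176.738834 °C; 8.142 has 4 s.f., so the result keeps min(4, 4) = 4 s.f.
Rounded to 4 significant figures: 1177 °C.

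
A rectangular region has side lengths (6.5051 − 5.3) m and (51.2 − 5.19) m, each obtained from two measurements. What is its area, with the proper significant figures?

6.5051 − 5.3 = 1.2051, limited to 1 d.p. → 2 s.f.; 51.2 − 5.19 = 46.01, limited to 1 d.p. → 3 s.f.
Carrying full precision, 1.2051 × 46.01 = 55.446651; keep min(2, 3) = 2 s.f.
Rounded to 2 significant figures: 55 m².

55 m²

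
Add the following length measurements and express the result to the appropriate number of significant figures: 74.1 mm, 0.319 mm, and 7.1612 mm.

74.1 mm + 0.319 mm + 7.1612 mm = 81.5802 mm.
Addition/subtraction keeps the fewest decimal places: 74.1 → 1 decimal place, 0.319 → 3 decimal places, 7.1612 → 4 decimal places; limit is 1.
Rounded to 1 decimal place: 81.6 mm.

81.6 mm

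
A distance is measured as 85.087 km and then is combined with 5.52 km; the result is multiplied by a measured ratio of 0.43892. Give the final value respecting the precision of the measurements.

39.77 km

85.087 km + 5.52 km = 90.607 km; the sum is limited to 2 decimal places (4 s.f.).
Carrying full precision, 90.607 × 0.43892 = 39.76922444 km; 0.43892 has 5 s.f., so the result keeps min(4, 5) = 4 s.f.
Rounded to 4 significant figures: 39.77 km.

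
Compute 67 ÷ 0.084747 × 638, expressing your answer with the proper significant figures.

67 ÷ 0.084747 × 638 = 504395.435827…
Multiplication/division keeps the fewest significant figures: 67 → 2 s.f., 0.084747 → 5 s.f., 638 → 3 s.f.; limit is 2.
Rounded to 2 significant figures: 5.0 × 10^5.

5.0 × 10^5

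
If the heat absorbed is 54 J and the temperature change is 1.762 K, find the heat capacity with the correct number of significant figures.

heat capacity = 54 J ÷ 1.762 K = 30.6469920545… J/K.
54 has 2 significant figures; 1.762 has 4.
Division/multiplication keeps the fewest: 2 significant figures.
Rounded: 31 J/K.

31 J/K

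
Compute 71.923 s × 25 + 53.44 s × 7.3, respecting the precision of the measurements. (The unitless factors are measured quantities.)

2.2 × 10³ s

71.923 × 25 = 1798.075 → 1.8 × 10³ s (2 s.f., last digit at the 10^2 place).
53.44 × 7.3 = 390.112 → 3.9 × 10² s (2 s.f., last digit at the 10^1 place).
Sum: 2188.187 s; keep the coarser place, 10^2.
Result: 2.2 × 10³ s.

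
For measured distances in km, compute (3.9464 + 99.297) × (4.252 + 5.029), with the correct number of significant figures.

3.9464 + 99.297 = 103.2434, limited to 3 d.p. → 6 s.f.; 4.252 + 5.029 = 9.281, limited to 3 d.p. → 4 s.f.
Carrying full precision, 103.2434 × 9.281 = 958.2019954; keep min(6, 4) = 4 s.f.
Rounded to 4 significant figures: 958.2 km².

958.2 km²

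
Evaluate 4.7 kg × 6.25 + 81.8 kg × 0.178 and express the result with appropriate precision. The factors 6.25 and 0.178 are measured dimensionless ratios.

44 kg

4.7 × 6.25 = 29.375 → 29 kg (2 s.f., last digit at the 10^0 place).
81.8 × 0.178 = 14.5604 → 14.6 kg (3 s.f., last digit at the 10^-1 place).
Sum: 43.9354 kg; keep the coarser place, 10^0.
Result: 44 kg.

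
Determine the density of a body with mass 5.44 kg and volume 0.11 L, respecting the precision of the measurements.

49 kg/L

density = 5.44 kg ÷ 0.11 L = 49.4545454545… kg/L.
5.44 has 3 significant figures; 0.11 has 2.
Division/multiplication keeps the fewest: 2 significant figures.
Rounded: 49 kg/L.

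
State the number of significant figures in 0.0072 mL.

2

0.0072: leading zeros are not significant.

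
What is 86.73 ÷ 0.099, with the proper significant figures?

86.73 ÷ 0.099 = 876.060606061…
Multiplication/division keeps the fewest significant figures: 86.73 → 4 s.f., 0.099 → 2 s.f.; limit is 2.
Rounded to 2 significant figures: 8.8 × 10².

8.8 × 10²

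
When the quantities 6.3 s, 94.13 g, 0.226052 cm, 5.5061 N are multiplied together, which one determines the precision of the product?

6.3 s

6.3 s → 2 s.f.; 94.13 g → 4 s.f.; 0.226052 cm → 6 s.f.; 5.5061 N → 5 s.f.
The fewest is 2 significant figures, from 6.3 s.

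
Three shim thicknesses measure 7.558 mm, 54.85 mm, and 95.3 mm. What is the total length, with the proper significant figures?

157.7 mm

7.558 mm + 54.85 mm + 95.3 mm = 157.708 mm.
Addition/subtraction keeps the fewest decimal places: 7.558 → 3 decimal places, 54.85 → 2 decimal places, 95.3 → 1 decimal place; limit is 1.
Rounded to 1 decimal place: 157.7 mm.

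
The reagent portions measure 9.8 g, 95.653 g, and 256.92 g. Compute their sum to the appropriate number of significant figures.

362.4 g

9.8 g + 95.653 g + 256.92 g = 362.373 g.
Addition/subtraction keeps the fewest decimal places: 9.8 → 1 decimal place, 95.653 → 3 decimal places, 256.92 → 2 decimal places; limit is 1.
Rounded to 1 decimal place: 362.4 g.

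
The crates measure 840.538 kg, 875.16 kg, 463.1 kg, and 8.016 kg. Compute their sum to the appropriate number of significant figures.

840.538 kg + 875.16 kg + 463.1 kg + 8.016 kg = 2186.814 kg.
Addition/subtraction keeps the fewest decimal places: 840.538 → 3 decimal places, 875.16 → 2 decimal places, 463.1 → 1 decimal place, 8.016 → 3 decimal places; limit is 1.
Rounded to 1 decimal place: 2186.8 kg.

2186.8 kg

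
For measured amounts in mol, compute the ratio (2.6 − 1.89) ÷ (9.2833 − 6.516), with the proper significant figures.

2.6 − 1.89 = 0.71, limited to 1 d.p. → 1 s.f.; 9.2833 − 6.516 = 2.7673, limited to 3 d.p. → 4 s.f.
Carrying full precision, 0.71 ÷ 2.7673 = 0.256567773642…; keep min(1, 4) = 1 s.f.
Rounded to 1 significant figure: 0.3.

0.3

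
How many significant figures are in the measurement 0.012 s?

2

0.012: leading zeros are not significant.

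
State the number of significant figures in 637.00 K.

637.00: trailing zeros after a decimal point are significant.

5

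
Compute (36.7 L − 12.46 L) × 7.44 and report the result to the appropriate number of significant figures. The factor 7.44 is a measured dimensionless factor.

36.7 L − 12.46 L = 24.24 L; the difference is limited to 1 decimal place (3 s.f.).
Carrying full precision, 24.24 × 7.44 = 180.3456 L; 7.44 has 3 s.f., so the result keeps min(3, 3) = 3 s.f.
Rounded to 3 significant figures: 180. L.

180. L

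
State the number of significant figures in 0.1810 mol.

0.1810: leading zeros are not significant; trailing zeros after a decimal point are significant.

4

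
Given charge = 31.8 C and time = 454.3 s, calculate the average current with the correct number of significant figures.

0.0700 A

average current = 31.8 C ÷ 454.3 s = 0.0699977988114… A.
31.8 has 3 significant figures; 454.3 has 4.
Division/multiplication keeps the fewest: 3 significant figures.
Rounded: 0.0700 A.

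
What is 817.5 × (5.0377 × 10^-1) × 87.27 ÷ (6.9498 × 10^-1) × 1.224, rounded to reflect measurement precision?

6.330 × 10^4

817.5 × (5.0377 × 10^-1) × 87.27 ÷ (6.9498 × 10^-1) × 1.224 = 63298.6065569…
Multiplication/division keeps the fewest significant figures: 817.5 → 4 s.f., 5.0377 × 10^-1 → 5 s.f., 87.27 → 4 s.f., 6.9498 × 10^-1 → 5 s.f., 1.224 → 4 s.f.; limit is 4.
Rounded to 4 significant figures: 6.330 × 10^4.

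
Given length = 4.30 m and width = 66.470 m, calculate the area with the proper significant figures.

286 m²

area = 4.30 m × 66.470 m = 285.821 m².
4.30 has 3 significant figures; 66.470 has 5.
Division/multiplication keeps the fewest: 3 significant figures.
Rounded: 286 m².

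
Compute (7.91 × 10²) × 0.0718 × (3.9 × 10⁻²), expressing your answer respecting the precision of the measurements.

(7.91 × 10²) × 0.0718 × (3.9 × 10⁻²) = 2.2149582
Multiplication/division keeps the fewest significant figures: 7.91 × 10² → 3 s.f., 0.0718 → 3 s.f., 3.9 × 10⁻² → 2 s.f.; limit is 2.
Rounded to 2 significant figures: 2.2.

2.2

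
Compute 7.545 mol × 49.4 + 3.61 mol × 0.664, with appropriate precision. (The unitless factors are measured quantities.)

375 mol

7.545 × 49.4 = 372.723 → 373 mol (3 s.f., last digit at the 10^0 place).
3.61 × 0.664 = 2.39704 → 2.40 mol (3 s.f., last digit at the 10^-2 place).
Sum: 375.12004 mol; keep the coarser place, 10^0.
Result: 375 mol.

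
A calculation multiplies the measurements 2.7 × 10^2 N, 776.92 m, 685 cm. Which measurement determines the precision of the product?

2.7 × 10^2 N → 2 s.f.; 776.92 m → 5 s.f.; 685 cm → 3 s.f.
The fewest is 2 significant figures, from 2.7 × 10^2 N.

2.7 × 10^2 N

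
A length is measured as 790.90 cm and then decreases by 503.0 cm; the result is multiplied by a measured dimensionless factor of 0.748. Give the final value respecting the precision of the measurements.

790.90 cm − 503.0 cm = 287.90 cm; the difference is limited to 1 decimal place (4 s.f.).
Carrying full precision, 287.90 × 0.748 = 215.3492 cm; 0.748 has 3 s.f., so the result keeps min(4, 3) = 3 s.f.
Rounded to 3 significant figures: 215 cm.

215 cm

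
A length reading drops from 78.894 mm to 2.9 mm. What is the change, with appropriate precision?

78.894 mm − 2.9 mm = 75.994 mm.
Addition/subtraction keeps the fewest decimal places: 78.894 → 3 decimal places, 2.9 → 1 decimal place; limit is 1.
Rounded to 1 decimal place: 76.0 mm.

76.0 mm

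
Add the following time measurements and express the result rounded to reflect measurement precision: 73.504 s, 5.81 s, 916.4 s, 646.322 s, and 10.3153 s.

73.504 s + 5.81 s + 916.4 s + 646.322 s + 10.3153 s = 1652.3513 s.
Addition/subtraction keeps the fewest decimal places: 73.504 → 3 decimal places, 5.81 → 2 decimal places, 916.4 → 1 decimal place, 646.322 → 3 decimal places, 10.3153 → 4 decimal places; limit is 1.
Rounded to 1 decimal place: 1652.4 s.

1652.4 s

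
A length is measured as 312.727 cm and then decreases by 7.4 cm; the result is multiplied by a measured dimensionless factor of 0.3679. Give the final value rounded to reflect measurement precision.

312.727 cm − 7.4 cm = 305.327 cm; the difference is limited to 1 decimal place (4 s.f.).
Carrying full precision, 305.327 × 0.3679 = 112.3298033 cm; 0.3679 has 4 s.f., so the result keeps min(4, 4) = 4 s.f.
Rounded to 4 significant figures: 1.123 × 10^2 cm.

1.123 × 10^2 cm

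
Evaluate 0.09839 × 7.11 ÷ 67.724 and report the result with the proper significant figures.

0.09839 × 7.11 ÷ 67.724 = 0.0103294681354…
Multiplication/division keeps the fewest significant figures: 0.09839 → 4 s.f., 7.11 → 3 s.f., 67.724 → 5 s.f.; limit is 3.
Rounded to 3 significant figures: 0.0103.

0.0103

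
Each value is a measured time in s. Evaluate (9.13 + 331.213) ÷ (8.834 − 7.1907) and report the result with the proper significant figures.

207.1

9.13 + 331.213 = 340.343, limited to 2 d.p. → 5 s.f.; 8.834 − 7.1907 = 1.6433, limited to 3 d.p. → 4 s.f.
Carrying full precision, 340.343 ÷ 1.6433 = 207.109474837…; keep min(5, 4) = 4 s.f.
Rounded to 4 significant figures: 207.1.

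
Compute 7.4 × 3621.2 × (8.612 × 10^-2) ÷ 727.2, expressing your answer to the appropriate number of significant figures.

7.4 × 3621.2 × (8.612 × 10^-2) ÷ 727.2 = 3.17346989219…
Multiplication/division keeps the fewest significant figures: 7.4 → 2 s.f., 3621.2 → 5 s.f., 8.612 × 10^-2 → 4 s.f., 727.2 → 4 s.f.; limit is 2.
Rounded to 2 significant figures: 3.2.

3.2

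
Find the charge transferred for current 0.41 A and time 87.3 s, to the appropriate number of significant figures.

36 C

charge transferred = 0.41 A × 87.3 s = 35.793 C.
0.41 has 2 significant figures; 87.3 has 3.
Division/multiplication keeps the fewest: 2 significant figures.
Rounded: 36 C.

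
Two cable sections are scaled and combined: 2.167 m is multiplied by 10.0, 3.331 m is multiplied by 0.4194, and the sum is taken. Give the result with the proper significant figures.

23.1 m

2.167 × 10.0 = 21.67 → 21.7 m (3 s.f., last digit at the 10^-1 place).
3.331 × 0.4194 = 1.3970214 → 1.397 m (4 s.f., last digit at the 10^-3 place).
Sum: 23.0670214 m; keep the coarser place, 10^-1.
Result: 23.1 m.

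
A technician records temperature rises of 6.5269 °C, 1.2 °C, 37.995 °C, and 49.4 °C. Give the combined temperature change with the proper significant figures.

95.1 °C

6.5269 °C + 1.2 °C + 37.995 °C + 49.4 °C = 95.1219 °C.
Addition/subtraction keeps the fewest decimal places: 6.5269 → 4 decimal places, 1.2 → 1 decimal place, 37.995 → 3 decimal places, 49.4 → 1 decimal place; limit is 1.
Rounded to 1 decimal place: 95.1 °C.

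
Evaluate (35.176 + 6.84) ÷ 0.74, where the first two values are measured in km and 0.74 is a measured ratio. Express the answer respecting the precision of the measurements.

57 km

35.176 km + 6.84 km = 42.016 km; the sum is limited to 2 decimal places (4 s.f.).
Carrying full precision, 42.016 ÷ 0.74 = 56.7783783784… km; 0.74 has 2 s.f., so the result keeps min(4, 2) = 2 s.f.
Rounded to 2 significant figures: 57 km.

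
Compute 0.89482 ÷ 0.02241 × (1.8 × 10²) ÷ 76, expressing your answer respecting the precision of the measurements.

95

0.89482 ÷ 0.02241 × (1.8 × 10²) ÷ 76 = 94.5698583809…
Multiplication/division keeps the fewest significant figures: 0.89482 → 5 s.f., 0.02241 → 4 s.f., 1.8 × 10² → 2 s.f., 76 → 2 s.f.; limit is 2.
Rounded to 2 significant figures: 95.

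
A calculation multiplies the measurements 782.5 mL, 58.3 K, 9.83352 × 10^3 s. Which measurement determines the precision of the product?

782.5 mL → 4 s.f.; 58.3 K → 3 s.f.; 9.83352 × 10^3 s → 6 s.f.
The fewest is 3 significant figures, from 58.3 K.

58.3 K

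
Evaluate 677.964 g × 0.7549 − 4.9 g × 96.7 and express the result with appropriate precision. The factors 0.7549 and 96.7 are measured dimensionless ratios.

4 × 10^1 g

677.964 × 0.7549 = 511.7950236 → 511.8 g (4 s.f., last digit at the 10^-1 place).
4.9 × 96.7 = 473.83 → 4.7 × 10^2 g (2 s.f., last digit at the 10^1 place).
Difference: 37.9650236 g; keep the coarser place, 10^1.
Result: 4 × 10^1 g.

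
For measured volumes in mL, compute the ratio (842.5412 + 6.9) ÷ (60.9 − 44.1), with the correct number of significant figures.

50.6

842.5412 + 6.9 = 849.4412, limited to 1 d.p. → 4 s.f.; 60.9 − 44.1 = 16.8, limited to 1 d.p. → 3 s.f.
Carrying full precision, 849.4412 ÷ 16.8 = 50.5619761905…; keep min(4, 3) = 3 s.f.
Rounded to 3 significant figures: 50.6.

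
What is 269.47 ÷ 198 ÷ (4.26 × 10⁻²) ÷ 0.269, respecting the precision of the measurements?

269.47 ÷ 198 ÷ (4.26 × 10⁻²) ÷ 0.269 = 118.763599836…
Multiplication/division keeps the fewest significant figures: 269.47 → 5 s.f., 198 → 3 s.f., 4.26 × 10⁻² → 3 s.f., 0.269 → 3 s.f.; limit is 3.
Rounded to 3 significant figures: 119.

119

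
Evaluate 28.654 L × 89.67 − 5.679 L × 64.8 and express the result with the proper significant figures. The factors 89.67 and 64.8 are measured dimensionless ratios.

2201 L

28.654 × 89.67 = 2569.40418 → 2.569 × 10³ L (4 s.f., last digit at the 10^0 place).
5.679 × 64.8 = 367.9992 → 3.68 × 10² L (3 s.f., last digit at the 10^0 place).
Difference: 2201.40498 L; keep the coarser place, 10^0.
Result: 2201 L.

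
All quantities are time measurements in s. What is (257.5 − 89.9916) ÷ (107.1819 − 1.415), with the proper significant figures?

257.5 − 89.9916 = 167.5084, limited to 1 d.p. → 4 s.f.; 107.1819 − 1.415 = 105.7669, limited to 3 d.p. → 6 s.f.
Carrying full precision, 167.5084 ÷ 105.7669 = 1.58375068192…; keep min(4, 6) = 4 s.f.
Rounded to 4 significant figures: 1.584.

1.584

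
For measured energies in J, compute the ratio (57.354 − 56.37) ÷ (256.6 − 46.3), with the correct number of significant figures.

57.354 − 56.37 = 0.984, limited to 2 d.p. → 2 s.f.; 256.6 − 46.3 = 210.3, limited to 1 d.p. → 4 s.f.
Carrying full precision, 0.984 ÷ 210.3 = 0.0046790299572…; keep min(2, 4) = 2 s.f.
Rounded to 2 significant figures: 0.0047.

0.0047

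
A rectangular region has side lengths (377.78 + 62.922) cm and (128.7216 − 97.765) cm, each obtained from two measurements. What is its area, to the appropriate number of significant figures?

13643 cm²

377.78 + 62.922 = 440.702, limited to 2 d.p. → 5 s.f.; 128.7216 − 97.765 = 30.9566, limited to 3 d.p. → 5 s.f.
Carrying full precision, 440.702 × 30.9566 = 13642.6355332; keep min(5, 5) = 5 s.f.
Rounded to 5 significant figures: 13643 cm².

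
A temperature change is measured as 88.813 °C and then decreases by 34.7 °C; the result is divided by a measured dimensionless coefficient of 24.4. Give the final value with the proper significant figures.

88.813 °C − 34.7 °C = 54.113 °C; the difference is limited to 1 decimal place (3 s.f.).
Carrying full precision, 54.113 ÷ 24.4 = 2.21774590164… °C; 24.4 has 3 s.f., so the result keeps min(3, 3) = 3 s.f.
Rounded to 3 significant figures: 2.22 °C.

2.22 °C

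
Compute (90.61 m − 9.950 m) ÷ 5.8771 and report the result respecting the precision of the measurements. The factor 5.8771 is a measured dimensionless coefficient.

13.72 m

90.61 m − 9.950 m = 80.660 m; the difference is limited to 2 decimal places (4 s.f.).
Carrying full precision, 80.660 ÷ 5.8771 = 13.7244559392… m; 5.8771 has 5 s.f., so the result keeps min(4, 5) = 4 s.f.
Rounded to 4 significant figures: 13.72 m.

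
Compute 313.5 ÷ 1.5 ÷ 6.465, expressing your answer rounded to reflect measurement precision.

32

313.5 ÷ 1.5 ÷ 6.465 = 32.3279195669…
Multiplication/division keeps the fewest significant figures: 313.5 → 4 s.f., 1.5 → 2 s.f., 6.465 → 4 s.f.; limit is 2.
Rounded to 2 significant figures: 32.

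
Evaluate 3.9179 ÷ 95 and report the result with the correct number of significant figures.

0.041

3.9179 ÷ 95 = 0.0412410526316…
Multiplication/division keeps the fewest significant figures: 3.9179 → 5 s.f., 95 → 2 s.f.; limit is 2.
Rounded to 2 significant figures: 0.041.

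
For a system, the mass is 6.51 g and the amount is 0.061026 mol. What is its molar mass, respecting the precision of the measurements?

107 g/mol

molar mass = 6.51 g ÷ 0.061026 mol = 106.675843083… g/mol.
6.51 has 3 significant figures; 0.061026 has 5.
Division/multiplication keeps the fewest: 3 significant figures.
Rounded: 107 g/mol.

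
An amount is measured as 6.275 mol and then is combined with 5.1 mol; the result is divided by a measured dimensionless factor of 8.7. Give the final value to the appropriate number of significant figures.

1.3 mol

6.275 mol + 5.1 mol = 11.375 mol; the sum is limited to 1 decimal place (3 s.f.).
Carrying full precision, 11.375 ÷ 8.7 = 1.30747126437… mol; 8.7 has 2 s.f., so the result keeps min(3, 2) = 2 s.f.
Rounded to 2 significant figures: 1.3 mol.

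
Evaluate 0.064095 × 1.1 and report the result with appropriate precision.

0.064095 × 1.1 = 0.0705045
Multiplication/division keeps the fewest significant figures: 0.064095 → 5 s.f., 1.1 → 2 s.f.; limit is 2.
Rounded to 2 significant figures: 0.071.

0.071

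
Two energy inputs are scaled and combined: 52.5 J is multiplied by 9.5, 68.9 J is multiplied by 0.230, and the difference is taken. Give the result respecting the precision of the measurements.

52.5 × 9.5 = 498.75 → 5.0 × 10^2 J (2 s.f., last digit at the 10^1 place).
68.9 × 0.230 = 15.847 → 15.8 J (3 s.f., last digit at the 10^-1 place).
Difference: 482.903 J; keep the coarser place, 10^1.
Result: 4.8 × 10^2 J.

4.8 × 10^2 J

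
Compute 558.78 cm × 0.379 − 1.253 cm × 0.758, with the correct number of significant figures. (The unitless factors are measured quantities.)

558.78 × 0.379 = 211.77762 → 212 cm (3 s.f., last digit at the 10^0 place).
1.253 × 0.758 = 0.949774 → 0.950 cm (3 s.f., last digit at the 10^-3 place).
Difference: 210.827846 cm; keep the coarser place, 10^0.
Result: 211 cm.

211 cm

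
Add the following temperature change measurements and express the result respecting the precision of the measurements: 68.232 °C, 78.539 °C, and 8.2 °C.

155.0 °C

68.232 °C + 78.539 °C + 8.2 °C = 154.971 °C.
Addition/subtraction keeps the fewest decimal places: 68.232 → 3 decimal places, 78.539 → 3 decimal places, 8.2 → 1 decimal place; limit is 1.
Rounded to 1 decimal place: 155.0 °C.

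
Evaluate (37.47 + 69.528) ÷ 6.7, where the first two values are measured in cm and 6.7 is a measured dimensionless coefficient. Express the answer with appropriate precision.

37.47 cm + 69.528 cm = 106.998 cm; the sum is limited to 2 decimal places (5 s.f.).
Carrying full precision, 106.998 ÷ 6.7 = 15.9698507463… cm; 6.7 has 2 s.f., so the result keeps min(5, 2) = 2 s.f.
Rounded to 2 significant figures: 16 cm.

16 cm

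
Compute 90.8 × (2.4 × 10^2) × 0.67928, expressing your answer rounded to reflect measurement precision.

1.5 × 10^4

90.8 × (2.4 × 10^2) × 0.67928 = 14802.86976
Multiplication/division keeps the fewest significant figures: 90.8 → 3 s.f., 2.4 × 10^2 → 2 s.f., 0.67928 → 5 s.f.; limit is 2.
Rounded to 2 significant figures: 1.5 × 10^4.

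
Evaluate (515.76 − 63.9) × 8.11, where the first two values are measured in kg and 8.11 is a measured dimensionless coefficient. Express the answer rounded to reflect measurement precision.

3.66 × 10³ kg

515.76 kg − 63.9 kg = 451.86 kg; the difference is limited to 1 decimal place (4 s.f.).
Carrying full precision, 451.86 × 8.11 = 3664.5846 kg; 8.11 has 3 s.f., so the result keeps min(4, 3) = 3 s.f.
Rounded to 3 significant figures: 3.66 × 10³ kg.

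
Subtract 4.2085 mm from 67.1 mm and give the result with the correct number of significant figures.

62.9 mm

67.1 mm − 4.2085 mm = 62.8915 mm.
Addition/subtraction keeps the fewest decimal places: 67.1 → 1 decimal place, 4.2085 → 4 decimal places; limit is 1.
Rounded to 1 decimal place: 62.9 mm.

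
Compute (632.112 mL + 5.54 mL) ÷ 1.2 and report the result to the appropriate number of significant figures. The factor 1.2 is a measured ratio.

5.3 × 10^2 mL

632.112 mL + 5.54 mL = 637.652 mL; the sum is limited to 2 decimal places (5 s.f.).
Carrying full precision, 637.652 ÷ 1.2 = 531.376666667… mL; 1.2 has 2 s.f., so the result keeps min(5, 2) = 2 s.f.
Rounded to 2 significant figures: 5.3 × 10^2 mL.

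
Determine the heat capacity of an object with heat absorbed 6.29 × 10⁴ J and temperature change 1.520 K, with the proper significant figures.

4.14 × 10⁴ J/K

heat capacity = 6.29 × 10⁴ J ÷ 1.520 K = 41381.5789474… J/K.
6.29 × 10⁴ has 3 significant figures; 1.520 has 4.
Division/multiplication keeps the fewest: 3 significant figures.
Rounded: 4.14 × 10⁴ J/K.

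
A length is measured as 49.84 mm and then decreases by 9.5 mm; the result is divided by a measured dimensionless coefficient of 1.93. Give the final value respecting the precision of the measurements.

20.9 mm

49.84 mm − 9.5 mm = 40.34 mm; the difference is limited to 1 decimal place (3 s.f.).
Carrying full precision, 40.34 ÷ 1.93 = 20.9015544041… mm; 1.93 has 3 s.f., so the result keeps min(3, 3) = 3 s.f.
Rounded to 3 significant figures: 20.9 mm.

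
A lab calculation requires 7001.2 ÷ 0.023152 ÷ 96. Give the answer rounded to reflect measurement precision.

3.2 × 10³

7001.2 ÷ 0.023152 ÷ 96 = 3150.01583736…
Multiplication/division keeps the fewest significant figures: 7001.2 → 5 s.f., 0.023152 → 5 s.f., 96 → 2 s.f.; limit is 2.
Rounded to 2 significant figures: 3.2 × 10³.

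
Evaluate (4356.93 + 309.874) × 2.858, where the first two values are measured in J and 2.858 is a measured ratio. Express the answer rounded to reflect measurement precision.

4356.93 J + 309.874 J = 4666.804 J; the sum is limited to 2 decimal places (6 s.f.).
Carrying full precision, 4666.804 × 2.858 = 13337.725832 J; 2.858 has 4 s.f., so the result keeps min(6, 4) = 4 s.f.
Rounded to 4 significant figures: 1.334 × 10⁴ J.

1.334 × 10⁴ J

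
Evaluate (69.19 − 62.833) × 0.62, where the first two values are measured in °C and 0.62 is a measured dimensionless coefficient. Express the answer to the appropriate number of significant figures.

3.9 °C

69.19 °C − 62.833 °C = 6.357 °C; the difference is limited to 2 decimal places (3 s.f.).
Carrying full precision, 6.357 × 0.62 = 3.94134 °C; 0.62 has 2 s.f., so the result keeps min(3, 2) = 2 s.f.
Rounded to 2 significant figures: 3.9 °C.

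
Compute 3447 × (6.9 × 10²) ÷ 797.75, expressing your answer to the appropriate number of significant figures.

3447 × (6.9 × 10²) ÷ 797.75 = 2981.42275149…
Multiplication/division keeps the fewest significant figures: 3447 → 4 s.f., 6.9 × 10² → 2 s.f., 797.75 → 5 s.f.; limit is 2.
Rounded to 2 significant figures: 3.0 × 10³.

3.0 × 10³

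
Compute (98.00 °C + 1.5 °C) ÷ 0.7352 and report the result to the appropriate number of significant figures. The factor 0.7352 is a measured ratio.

135 °C

98.00 °C + 1.5 °C = 99.50 °C; the sum is limited to 1 decimal place (3 s.f.).
Carrying full precision, 99.50 ÷ 0.7352 = 135.337323177… °C; 0.7352 has 4 s.f., so the result keeps min(3, 4) = 3 s.f.
Rounded to 3 significant figures: 135 °C.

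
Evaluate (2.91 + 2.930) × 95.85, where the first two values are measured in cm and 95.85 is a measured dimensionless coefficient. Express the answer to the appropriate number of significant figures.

5.60 × 10^2 cm

2.91 cm + 2.930 cm = 5.840 cm; the sum is limited to 2 decimal places (3 s.f.).
Carrying full precision, 5.840 × 95.85 = 559.764 cm; 95.85 has 4 s.f., so the result keeps min(3, 4) = 3 s.f.
Rounded to 3 significant figures: 5.60 × 10^2 cm.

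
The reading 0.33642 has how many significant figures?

0.33642: leading zeros are not significant.

5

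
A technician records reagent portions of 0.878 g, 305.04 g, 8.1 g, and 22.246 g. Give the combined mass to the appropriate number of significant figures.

336.3 g

0.878 g + 305.04 g + 8.1 g + 22.246 g = 336.264 g.
Addition/subtraction keeps the fewest decimal places: 0.878 → 3 decimal places, 305.04 → 2 decimal places, 8.1 → 1 decimal place, 22.246 → 3 decimal places; limit is 1.
Rounded to 1 decimal place: 336.3 g.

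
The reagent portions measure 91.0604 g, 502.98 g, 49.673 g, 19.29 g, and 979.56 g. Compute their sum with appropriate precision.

1.64256 × 10³ g

91.0604 g + 502.98 g + 49.673 g + 19.29 g + 979.56 g = 1642.5634 g.
Addition/subtraction keeps the fewest decimal places: 91.0604 → 4 decimal places, 502.98 → 2 decimal places, 49.673 → 3 decimal places, 19.29 → 2 decimal places, 979.56 → 2 decimal places; limit is 2.
Rounded to 2 decimal places: 1.64256 × 10³ g.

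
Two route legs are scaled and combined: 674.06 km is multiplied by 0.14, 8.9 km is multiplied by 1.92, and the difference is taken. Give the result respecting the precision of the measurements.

77 km

674.06 × 0.14 = 94.3684 → 94 km (2 s.f., last digit at the 10^0 place).
8.9 × 1.92 = 17.088 → 17 km (2 s.f., last digit at the 10^0 place).
Difference: 77.2804 km; keep the coarser place, 10^0.
Result: 77 km.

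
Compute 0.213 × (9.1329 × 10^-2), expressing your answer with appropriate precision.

0.213 × (9.1329 × 10^-2) = 0.019453077
Multiplication/division keeps the fewest significant figures: 0.213 → 3 s.f., 9.1329 × 10^-2 → 5 s.f.; limit is 3.
Rounded to 3 significant figures: 1.95 × 10^-2.

1.95 × 10^-2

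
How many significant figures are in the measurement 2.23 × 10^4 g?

2.23 × 10^4: in scientific notation every digit of the coefficient is significant.

3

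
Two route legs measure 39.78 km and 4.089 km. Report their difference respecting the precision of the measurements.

35.69 km

39.78 km − 4.089 km = 35.691 km.
Addition/subtraction keeps the fewest decimal places: 39.78 → 2 decimal places, 4.089 → 3 decimal places; limit is 2.
Rounded to 2 decimal places: 35.69 km.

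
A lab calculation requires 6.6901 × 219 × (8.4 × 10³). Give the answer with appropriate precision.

6.6901 × 219 × (8.4 × 10³) = 12307107.96
Multiplication/division keeps the fewest significant figures: 6.6901 → 5 s.f., 219 → 3 s.f., 8.4 × 10³ → 2 s.f.; limit is 2.
Rounded to 2 significant figures: 1.2 × 10⁷.

1.2 × 10⁷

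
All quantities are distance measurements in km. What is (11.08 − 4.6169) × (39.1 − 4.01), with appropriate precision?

11.08 − 4.6169 = 6.4631, limited to 2 d.p. → 3 s.f.; 39.1 − 4.01 = 35.09, limited to 1 d.p. → 3 s.f.
Carrying full precision, 6.4631 × 35.09 = 226.790179; keep min(3, 3) = 3 s.f.
Rounded to 3 significant figures: 227 km².

227 km²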